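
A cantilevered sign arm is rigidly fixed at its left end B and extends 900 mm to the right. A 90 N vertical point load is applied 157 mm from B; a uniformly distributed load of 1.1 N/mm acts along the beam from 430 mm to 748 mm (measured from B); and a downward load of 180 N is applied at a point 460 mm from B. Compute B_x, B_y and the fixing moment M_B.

Resultant of the distributed load: 1.1 × 318 = 349.8 N at 589 mm from B.
ΣF_x = 0: B_x = 0.
ΣF_y = 0: B_y − 90 − 1.1·318 − 180 = 0 → B_y = 619.8 N.
ΣM about B: M_B − 90·157 − (1.1·318)·589 − 180·460 = 0 → M_B = 303000 N·mm.

B_x = 0, B_y = 619.8 N, M_B = 303000 N·mm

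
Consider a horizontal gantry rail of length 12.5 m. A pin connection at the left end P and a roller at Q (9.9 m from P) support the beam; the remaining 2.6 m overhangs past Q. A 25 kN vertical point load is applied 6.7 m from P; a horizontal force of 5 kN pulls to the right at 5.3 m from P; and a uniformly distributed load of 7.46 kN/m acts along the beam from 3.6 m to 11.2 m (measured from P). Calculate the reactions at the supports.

Resultant of the distributed load: 7.46 × 7.6 = 56.696 kN at 7.4 m from P.
ΣM about P: Q_y·9.9 − 25·6.7 − (7.46·7.6)·7.4 = 0 → Q_y = 587.0504/9.9 = 59.298 ≈ 59.30 kN.
ΣF_y = 0: P_y + 59.298 − 25 − 7.46·7.6 = 0 → P_y = 22.40 kN.
ΣF_x = 0: P_x + 5 = 0 → P_x = -5.000 kN.

P_x = -5.000 kN, P_y = 22.40 kN, Q_y = 59.30 kN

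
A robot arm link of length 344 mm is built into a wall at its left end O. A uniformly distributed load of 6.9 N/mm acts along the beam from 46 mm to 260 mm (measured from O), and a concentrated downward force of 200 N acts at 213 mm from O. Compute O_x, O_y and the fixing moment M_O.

O_x = 0, O_y = 1677 N, M_O = 268500 N·mm

Resultant of the distributed load: 6.9 × 214 = 1476.6 N at 153 mm from O.
ΣF_x = 0: O_x = 0.
ΣF_y = 0: O_y − 6.9·214 − 200 = 0 → O_y = 1677 N.
ΣM about O: M_O − (6.9·214)·153 − 200·213 = 0 → M_O = 268500 N·mm.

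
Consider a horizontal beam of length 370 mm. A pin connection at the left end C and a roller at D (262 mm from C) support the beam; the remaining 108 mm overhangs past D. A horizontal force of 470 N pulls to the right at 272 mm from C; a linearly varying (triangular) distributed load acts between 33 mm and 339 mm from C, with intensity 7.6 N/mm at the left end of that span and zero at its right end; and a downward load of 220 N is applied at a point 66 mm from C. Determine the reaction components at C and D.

Resultant of the triangular load: ½ × 7.6 × 306 = 1162.8 N, acting at 135 mm from C (one-third of the span from the peak).
Taking moments about C: D_y·262 − (½·7.6·306)·135 − 220·66 = 0 → D_y = 171498/262 = 654.573 ≈ 654.6 N.
ΣF_y = 0: C_y + 654.573 − ½·7.6·306 − 220 = 0 → C_y = 728.2 N.
ΣF_x = 0: C_x + 470 = 0 → C_x = -470.0 N.

C_x = -470.0 N, C_y = 728.2 N, D_y = 654.6 N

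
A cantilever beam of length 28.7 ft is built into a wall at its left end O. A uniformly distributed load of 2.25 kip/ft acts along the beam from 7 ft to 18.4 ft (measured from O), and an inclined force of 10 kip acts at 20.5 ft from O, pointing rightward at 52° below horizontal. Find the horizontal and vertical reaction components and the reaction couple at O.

O_x = -6.157 kip, O_y = 33.53 kip, M_O = 487.3 kip·ft

Resultant of the distributed load: 2.25 × 11.4 = 25.65 kip at 12.7 ft from O.
ΣF_x = 0: O_x + 10·cos52° = 0 → O_x = -6.157 kip.
ΣF_y = 0: O_y − 2.25·11.4 − 10·sin52° = 0 → O_y = 33.53 kip.
ΣM about O: M_O − (2.25·11.4)·12.7 − 10·sin52°·20.5 = 0 → M_O = 487.3 kip·ft.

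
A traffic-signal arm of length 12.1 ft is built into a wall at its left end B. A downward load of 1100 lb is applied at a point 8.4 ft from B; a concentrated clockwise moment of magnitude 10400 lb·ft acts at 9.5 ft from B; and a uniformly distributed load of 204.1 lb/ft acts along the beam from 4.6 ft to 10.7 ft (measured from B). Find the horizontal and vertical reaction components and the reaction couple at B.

B_x = 0, B_y = 2345 lb, M_B = 29160 lb·ft

Resultant of the distributed load: 204.1 × 6.1 = 1245.01 lb at 7.65 ft from B.
ΣF_x = 0: B_x = 0.
ΣF_y = 0: B_y − 1100 − 204.1·6.1 = 0 → B_y = 2345 lb.
ΣM about B: M_B − 1100·8.4 − 10400 − (204.1·6.1)·7.65 = 0 → M_B = 29160 lb·ft.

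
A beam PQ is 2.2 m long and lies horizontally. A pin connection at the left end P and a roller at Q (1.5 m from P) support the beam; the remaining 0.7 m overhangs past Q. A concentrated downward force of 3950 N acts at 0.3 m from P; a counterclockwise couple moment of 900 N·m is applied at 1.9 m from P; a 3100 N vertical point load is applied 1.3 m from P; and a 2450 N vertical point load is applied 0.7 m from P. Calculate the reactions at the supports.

P_x = 0, P_y = 5480 N, Q_y = 4020 N

ΣM about P: Q_y·1.5 − 3950·0.3 + 900 − 3100·1.3 − 2450·0.7 = 0 → Q_y = 6030/1.5 = 4020 N.
ΣF_y = 0: P_y + 4020 − 3950 − 3100 − 2450 = 0 → P_y = 5480 N.
ΣF_x = 0: no horizontal applied forces, so P_x = 0.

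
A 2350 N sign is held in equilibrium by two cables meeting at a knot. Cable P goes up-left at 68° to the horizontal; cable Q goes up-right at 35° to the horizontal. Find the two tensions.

T_P = 1976 N, T_Q = 903.5 N

ΣF_x = 0: −T_P·cos68° + T_Q·cos35° = 0 → T_Q = 0.45731·T_P.
ΣF_y = 0: T_P·sin68° + T_Q·sin35° = 2350.
Substitute: T_P·(0.927184 + 0.45731·0.573576) = 2350 → T_P = 1975.64 ≈ 1976 N.
Then T_Q = 0.45731 × 1975.64 = 903.5 N.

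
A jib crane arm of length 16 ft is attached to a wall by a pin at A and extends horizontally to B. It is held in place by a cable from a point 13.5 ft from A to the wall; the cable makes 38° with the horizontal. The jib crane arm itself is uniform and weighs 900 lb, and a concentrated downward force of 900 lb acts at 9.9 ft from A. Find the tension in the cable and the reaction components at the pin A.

T = 1938 lb, A_x = 1527 lb, A_y = 606.7 lb

ΣM about A: T·sin38°·13.5 − 900·8 − 900·9.9 = 0 → T = 16110/(13.5·0.615661) = 1938.3 ≈ 1938 lb.
ΣF_x = 0: A_x − T·cos38° = 0 → A_x = 1938.3 × 0.788011 = 1527 lb.
ΣF_y = 0: A_y + T·sin38° − 900 − 900 = 0 → A_y = 1800 − 1938.3 × 0.615661 = 606.7 lb.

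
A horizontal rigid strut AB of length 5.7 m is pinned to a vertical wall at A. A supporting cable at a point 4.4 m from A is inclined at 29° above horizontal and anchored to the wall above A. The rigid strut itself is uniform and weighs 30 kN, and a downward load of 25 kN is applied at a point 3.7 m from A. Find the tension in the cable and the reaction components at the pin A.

ΣM about A: T·sin29°·4.4 − 30·2.85 − 25·3.7 = 0 → T = 178/(4.4·0.48481) = 83.4441 ≈ 83.44 kN.
ΣF_x = 0: A_x − T·cos29° = 0 → A_x = 83.4441 × 0.87462 = 72.98 kN.
ΣF_y = 0: A_y + T·sin29° − 30 − 25 = 0 → A_y = 55 − 83.4441 × 0.48481 = 14.55 kN.

T = 83.44 kN, A_x = 72.98 kN, A_y = 14.55 kN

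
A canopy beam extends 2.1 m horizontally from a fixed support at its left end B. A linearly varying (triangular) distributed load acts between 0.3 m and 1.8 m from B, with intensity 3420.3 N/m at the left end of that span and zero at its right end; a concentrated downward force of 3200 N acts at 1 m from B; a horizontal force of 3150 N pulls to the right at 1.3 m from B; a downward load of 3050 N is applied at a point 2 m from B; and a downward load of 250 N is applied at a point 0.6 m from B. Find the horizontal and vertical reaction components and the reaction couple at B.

B_x = -3150 N, B_y = 9065 N, M_B = 11500 N·m

Resultant of the triangular load: ½ × 3420.3 × 1.5 = 2565.225 N, acting at 0.8 m from B (one-third of the span from the peak).
ΣF_x = 0: B_x + 3150 = 0 → B_x = -3150 N.
ΣF_y = 0: B_y − ½·3420.3·1.5 − 3200 − 3050 − 250 = 0 → B_y = 9065 N.
ΣM about B: M_B − (½·3420.3·1.5)·0.8 − 3200·1 − 3050·2 − 250·0.6 = 0 → M_B = 11500 N·m.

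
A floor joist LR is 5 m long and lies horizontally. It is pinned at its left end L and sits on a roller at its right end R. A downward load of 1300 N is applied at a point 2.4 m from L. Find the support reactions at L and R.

L_x = 0, L_y = 676.0 N, R_y = 624.0 N

Taking moments about L: R_y·5 − 1300·2.4 = 0 → R_y = 3120/5 = 624.0 N.
ΣF_y = 0: L_y + 624 − 1300 = 0 → L_y = 676.0 N.
ΣF_x = 0: no horizontal applied forces, so L_x = 0.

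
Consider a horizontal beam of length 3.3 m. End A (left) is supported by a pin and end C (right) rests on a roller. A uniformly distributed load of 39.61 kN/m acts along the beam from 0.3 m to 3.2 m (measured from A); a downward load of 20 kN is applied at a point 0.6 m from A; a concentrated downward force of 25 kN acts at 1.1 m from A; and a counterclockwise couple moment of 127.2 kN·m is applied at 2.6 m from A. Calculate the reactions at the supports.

Resultant of the distributed load: 39.61 × 2.9 = 114.869 kN at 1.75 m from A.
ΣM about A: C_y·3.3 − (39.61·2.9)·1.75 − 20·0.6 − 25·1.1 + 127.2 = 0 → C_y = 113.32075/3.3 = 34.3396 ≈ 34.34 kN.
ΣF_y = 0: A_y + 34.3396 − 39.61·2.9 − 20 − 25 = 0 → A_y = 125.5 kN.
ΣF_x = 0: no horizontal applied forces, so A_x = 0.

A_x = 0, A_y = 125.5 kN, C_y = 34.34 kN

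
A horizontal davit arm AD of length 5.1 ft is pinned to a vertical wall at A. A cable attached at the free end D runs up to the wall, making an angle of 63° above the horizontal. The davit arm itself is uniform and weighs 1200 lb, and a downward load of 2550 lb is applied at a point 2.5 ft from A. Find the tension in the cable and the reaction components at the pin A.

ΣM about A: T·sin63°·5.1 − 1200·2.55 − 2550·2.5 = 0 → T = 9435/(5.1·0.891007) = 2076.3 ≈ 2076 lb.
ΣF_x = 0: A_x − T·cos63° = 0 → A_x = 2076.3 × 0.45399 = 942.6 lb.
ΣF_y = 0: A_y + T·sin63° − 1200 − 2550 = 0 → A_y = 3750 − 2076.3 × 0.891007 = 1900 lb.

T = 2076 lb, A_x = 942.6 lb, A_y = 1900 lb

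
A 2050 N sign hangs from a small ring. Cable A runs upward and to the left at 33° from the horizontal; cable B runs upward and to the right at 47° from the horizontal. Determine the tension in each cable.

T_A = 1420 N, T_B = 1746 N

ΣF_x = 0: −T_A·cos33° + T_B·cos47° = 0 → T_B = 1.22973·T_A.
ΣF_y = 0: T_A·sin33° + T_B·sin47° = 2050.
Substitute: T_A·(0.544639 + 1.22973·0.731354) = 2050 → T_A = 1419.66 ≈ 1420 N.
Then T_B = 1.22973 × 1419.66 = 1746 N.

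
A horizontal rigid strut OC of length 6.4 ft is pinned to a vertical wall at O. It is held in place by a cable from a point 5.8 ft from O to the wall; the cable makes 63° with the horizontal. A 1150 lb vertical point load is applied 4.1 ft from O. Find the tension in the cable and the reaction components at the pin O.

T = 912.4 lb, O_x = 414.2 lb, O_y = 337.1 lb

ΣM about O: T·sin63°·5.8 − 1150·4.1 = 0 → T = 4715/(5.8·0.891007) = 912.373 ≈ 912.4 lb.
ΣF_x = 0: O_x − T·cos63° = 0 → O_x = 912.373 × 0.45399 = 414.2 lb.
ΣF_y = 0: O_y + T·sin63° − 1150 = 0 → O_y = 1150 − 912.373 × 0.891007 = 337.1 lb.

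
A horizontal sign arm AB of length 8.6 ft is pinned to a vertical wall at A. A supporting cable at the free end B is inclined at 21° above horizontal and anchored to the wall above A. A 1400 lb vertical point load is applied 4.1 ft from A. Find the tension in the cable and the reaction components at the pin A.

ΣM about A: T·sin21°·8.6 − 1400·4.1 = 0 → T = 5740/(8.6·0.358368) = 1862.45 ≈ 1862 lb.
ΣF_x = 0: A_x − T·cos21° = 0 → A_x = 1862.45 × 0.93358 = 1739 lb.
ΣF_y = 0: A_y + T·sin21° − 1400 = 0 → A_y = 1400 − 1862.45 × 0.358368 = 732.6 lb.

T = 1862 lb, A_x = 1739 lb, A_y = 732.6 lb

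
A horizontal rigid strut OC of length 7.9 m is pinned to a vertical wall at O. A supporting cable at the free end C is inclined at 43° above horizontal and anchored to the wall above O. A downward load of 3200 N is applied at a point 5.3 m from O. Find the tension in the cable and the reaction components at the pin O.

T = 3148 N, O_x = 2302 N, O_y = 1053 N

ΣM about O: T·sin43°·7.9 − 3200·5.3 = 0 → T = 16960/(7.9·0.681998) = 3147.86 ≈ 3148 N.
ΣF_x = 0: O_x − T·cos43° = 0 → O_x = 3147.86 × 0.731354 = 2302 N.
ΣF_y = 0: O_y + T·sin43° − 3200 = 0 → O_y = 3200 − 3147.86 × 0.681998 = 1053 N.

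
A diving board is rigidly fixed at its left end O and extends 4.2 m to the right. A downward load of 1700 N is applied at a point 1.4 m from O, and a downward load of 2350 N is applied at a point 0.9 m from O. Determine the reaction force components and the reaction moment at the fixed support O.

O_x = 0, O_y = 4050 N, M_O = 4495 N·m

ΣF_x = 0: O_x = 0.
ΣF_y = 0: O_y − 1700 − 2350 = 0 → O_y = 4050 N.
ΣM about O: M_O − 1700·1.4 − 2350·0.9 = 0 → M_O = 4495 N·m.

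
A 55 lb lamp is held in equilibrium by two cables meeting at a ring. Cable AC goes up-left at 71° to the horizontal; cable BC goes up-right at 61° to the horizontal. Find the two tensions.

ΣF_x = 0: −T_AC·cos71° + T_BC·cos61° = 0 → T_BC = 0.671538·T_AC.
ΣF_y = 0: T_AC·sin71° + T_BC·sin61° = 55.
Substitute: T_AC·(0.945519 + 0.671538·0.87462) = 55 → T_AC = 35.8807 ≈ 35.88 lb.
Then T_BC = 0.671538 × 35.8807 = 24.10 lb.

T_AC = 35.88 lb, T_BC = 24.10 lb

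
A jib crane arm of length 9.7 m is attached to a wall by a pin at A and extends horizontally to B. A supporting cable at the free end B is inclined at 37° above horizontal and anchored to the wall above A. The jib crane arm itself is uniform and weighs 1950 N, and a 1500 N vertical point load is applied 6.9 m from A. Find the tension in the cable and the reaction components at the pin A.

ΣM about A: T·sin37°·9.7 − 1950·4.85 − 1500·6.9 = 0 → T = 19807.5/(9.7·0.601815) = 3393.09 ≈ 3393 N.
ΣF_x = 0: A_x − T·cos37° = 0 → A_x = 3393.09 × 0.798636 = 2710 N.
ΣF_y = 0: A_y + T·sin37° − 1950 − 1500 = 0 → A_y = 3450 − 3393.09 × 0.601815 = 1408 N.

T = 3393 N, A_x = 2710 N, A_y = 1408 N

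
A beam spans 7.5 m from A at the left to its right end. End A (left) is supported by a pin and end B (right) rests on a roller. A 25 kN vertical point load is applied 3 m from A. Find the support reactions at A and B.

A_x = 0, A_y = 15.00 kN, B_y = 10.00 kN

Moments about A: B_y·7.5 − 25·3 = 0 → B_y = 75/7.5 = 10.00 kN.
ΣF_y = 0: A_y + 10 − 25 = 0 → A_y = 15.00 kN.
ΣF_x = 0: no horizontal applied forces, so A_x = 0.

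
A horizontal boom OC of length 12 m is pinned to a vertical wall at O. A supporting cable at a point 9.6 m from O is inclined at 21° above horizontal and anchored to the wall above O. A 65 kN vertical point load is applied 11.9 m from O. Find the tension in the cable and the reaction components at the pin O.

ΣM about O: T·sin21°·9.6 − 65·11.9 = 0 → T = 773.5/(9.6·0.358368) = 224.833 ≈ 224.8 kN.
ΣF_x = 0: O_x − T·cos21° = 0 → O_x = 224.833 × 0.93358 = 209.9 kN.
ΣF_y = 0: O_y + T·sin21° − 65 = 0 → O_y = 65 − 224.833 × 0.358368 = -15.57 kN.

T = 224.8 kN, O_x = 209.9 kN, O_y = -15.57 kN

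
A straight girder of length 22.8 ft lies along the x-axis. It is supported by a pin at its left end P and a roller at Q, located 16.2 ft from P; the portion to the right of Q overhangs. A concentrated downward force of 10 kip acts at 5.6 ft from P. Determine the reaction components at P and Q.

Moments about P: Q_y·16.2 − 10·5.6 = 0 → Q_y = 56/16.2 = 3.45679 ≈ 3.457 kip.
ΣF_y = 0: P_y + 3.45679 − 10 = 0 → P_y = 6.543 kip.
ΣF_x = 0: no horizontal applied forces, so P_x = 0.

P_x = 0, P_y = 6.543 kip, Q_y = 3.457 kip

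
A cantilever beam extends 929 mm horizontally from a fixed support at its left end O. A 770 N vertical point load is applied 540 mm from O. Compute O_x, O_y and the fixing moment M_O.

ΣF_x = 0: O_x = 0.
ΣF_y = 0: O_y − 770 = 0 → O_y = 770.0 N.
ΣM about O: M_O − 770·540 = 0 → M_O = 415800 N·mm.

O_x = 0, O_y = 770.0 N, M_O = 415800 N·mm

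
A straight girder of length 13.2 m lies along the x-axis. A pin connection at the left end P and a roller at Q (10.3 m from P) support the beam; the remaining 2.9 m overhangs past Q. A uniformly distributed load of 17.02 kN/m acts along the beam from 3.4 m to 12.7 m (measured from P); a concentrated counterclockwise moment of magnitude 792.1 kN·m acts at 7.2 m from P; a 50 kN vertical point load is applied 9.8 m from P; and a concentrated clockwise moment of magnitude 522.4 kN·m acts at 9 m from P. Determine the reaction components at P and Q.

P_x = 0, P_y = 63.19 kN, Q_y = 145.1 kN

Resultant of the distributed load: 17.02 × 9.3 = 158.286 kN at 8.05 m from P.
ΣM about P: Q_y·10.3 − (17.02·9.3)·8.05 + 792.1 − 50·9.8 − 522.4 = 0 → Q_y = 1494.5023/10.3 = 145.097 ≈ 145.1 kN.
ΣF_y = 0: P_y + 145.097 − 17.02·9.3 − 50 = 0 → P_y = 63.19 kN.
ΣF_x = 0: no horizontal applied forces, so P_x = 0.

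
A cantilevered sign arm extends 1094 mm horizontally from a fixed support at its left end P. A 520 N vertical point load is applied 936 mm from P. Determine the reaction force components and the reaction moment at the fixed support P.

ΣF_x = 0: P_x = 0.
ΣF_y = 0: P_y − 520 = 0 → P_y = 520.0 N.
ΣM about P: M_P − 520·936 = 0 → M_P = 486700 N·mm.

P_x = 0, P_y = 520.0 N, M_P = 486700 N·mm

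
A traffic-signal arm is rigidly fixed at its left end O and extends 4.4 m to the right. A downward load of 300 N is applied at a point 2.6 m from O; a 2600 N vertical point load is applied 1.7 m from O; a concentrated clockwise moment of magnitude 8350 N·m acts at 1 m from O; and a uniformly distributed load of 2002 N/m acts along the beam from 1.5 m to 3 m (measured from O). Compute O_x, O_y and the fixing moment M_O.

Resultant of the distributed load: 2002 × 1.5 = 3003 N at 2.25 m from O.
ΣF_x = 0: O_x = 0.
ΣF_y = 0: O_y − 300 − 2600 − 2002·1.5 = 0 → O_y = 5903 N.
ΣM about O: M_O − 300·2.6 − 2600·1.7 − 8350 − (2002·1.5)·2.25 = 0 → M_O = 20310 N·m.

O_x = 0, O_y = 5903 N, M_O = 20310 N·m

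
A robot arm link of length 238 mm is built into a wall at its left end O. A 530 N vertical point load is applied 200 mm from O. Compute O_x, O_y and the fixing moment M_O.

ΣF_x = 0: O_x = 0.
ΣF_y = 0: O_y − 530 = 0 → O_y = 530.0 N.
ΣM about O: M_O − 530·200 = 0 → M_O = 106000 N·mm.

O_x = 0, O_y = 530.0 N, M_O = 106000 N·mm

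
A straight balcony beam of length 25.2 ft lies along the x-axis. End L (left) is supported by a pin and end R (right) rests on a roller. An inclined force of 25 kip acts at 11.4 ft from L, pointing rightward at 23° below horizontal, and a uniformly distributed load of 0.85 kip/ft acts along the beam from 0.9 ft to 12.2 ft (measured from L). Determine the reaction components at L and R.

L_x = -23.01 kip, L_y = 12.46 kip, R_y = 6.916 kip

Resultant of the distributed load: 0.85 × 11.3 = 9.605 kip at 6.55 ft from L.
Moments about L: R_y·25.2 − 25·sin23°·11.4 − (0.85·11.3)·6.55 = 0 → R_y = 174.271/25.2 = 6.91552 ≈ 6.916 kip.
ΣF_y = 0: L_y + 6.91552 − 25·sin23° − 0.85·11.3 = 0 → L_y = 12.46 kip.
ΣF_x = 0: L_x + 25·cos23° = 0 → L_x = -23.01 kip.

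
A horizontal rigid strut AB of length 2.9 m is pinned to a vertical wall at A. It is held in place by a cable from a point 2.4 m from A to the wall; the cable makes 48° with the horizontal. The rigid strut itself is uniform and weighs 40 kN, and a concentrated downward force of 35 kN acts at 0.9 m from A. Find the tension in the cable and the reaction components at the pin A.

T = 50.18 kN, A_x = 33.58 kN, A_y = 37.71 kN

ΣM about A: T·sin48°·2.4 − 40·1.45 − 35·0.9 = 0 → T = 89.5/(2.4·0.743145) = 50.1809 ≈ 50.18 kN.
ΣF_x = 0: A_x − T·cos48° = 0 → A_x = 50.1809 × 0.669131 = 33.58 kN.
ΣF_y = 0: A_y + T·sin48° − 40 − 35 = 0 → A_y = 75 − 50.1809 × 0.743145 = 37.71 kN.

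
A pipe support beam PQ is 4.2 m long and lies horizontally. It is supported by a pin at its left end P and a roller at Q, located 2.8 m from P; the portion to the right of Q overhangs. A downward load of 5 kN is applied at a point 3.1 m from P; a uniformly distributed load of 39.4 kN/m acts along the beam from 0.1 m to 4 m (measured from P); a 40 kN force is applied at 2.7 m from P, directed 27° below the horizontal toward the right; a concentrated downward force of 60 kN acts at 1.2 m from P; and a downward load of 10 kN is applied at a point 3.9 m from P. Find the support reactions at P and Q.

P_x = -35.64 kN, P_y = 71.63 kN, Q_y = 175.2 kN

Resultant of the distributed load: 39.4 × 3.9 = 153.66 kN at 2.05 m from P.
Taking moments about P: Q_y·2.8 − 5·3.1 − (39.4·3.9)·2.05 − 40·sin27°·2.7 − 60·1.2 − 10·3.9 = 0 → Q_y = 490.534/2.8 = 175.191 ≈ 175.2 kN.
ΣF_y = 0: P_y + 175.191 − 5 − 39.4·3.9 − 40·sin27° − 60 − 10 = 0 → P_y = 71.63 kN.
ΣF_x = 0: P_x + 40·cos27° = 0 → P_x = -35.64 kN.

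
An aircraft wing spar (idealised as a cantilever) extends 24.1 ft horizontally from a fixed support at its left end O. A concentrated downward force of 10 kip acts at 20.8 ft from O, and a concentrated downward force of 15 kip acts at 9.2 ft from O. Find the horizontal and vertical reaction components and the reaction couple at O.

ΣF_x = 0: O_x = 0.
ΣF_y = 0: O_y − 10 − 15 = 0 → O_y = 25.00 kip.
ΣM about O: M_O − 10·20.8 − 15·9.2 = 0 → M_O = 346.0 kip·ft.

O_x = 0, O_y = 25.00 kip, M_O = 346.0 kip·ft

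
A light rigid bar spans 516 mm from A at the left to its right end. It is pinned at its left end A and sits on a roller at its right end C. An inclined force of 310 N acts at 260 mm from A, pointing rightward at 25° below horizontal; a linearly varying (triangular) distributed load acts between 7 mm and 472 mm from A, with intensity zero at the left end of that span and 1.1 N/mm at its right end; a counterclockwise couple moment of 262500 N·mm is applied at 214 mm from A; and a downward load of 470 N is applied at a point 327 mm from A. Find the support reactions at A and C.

Resultant of the triangular load: ½ × 1.1 × 465 = 255.75 N, acting at 317 mm from A (one-third of the span from the peak).
ΣM about A: C_y·516 − 310·sin25°·260 − (½·1.1·465)·317 + 262500 − 470·327 = 0 → C_y = 6325.78/516 = 12.2593 ≈ 12.26 N.
ΣF_y = 0: A_y + 12.2593 − 310·sin25° − ½·1.1·465 − 470 = 0 → A_y = 844.5 N.
ΣF_x = 0: A_x + 310·cos25° = 0 → A_x = -281.0 N.

A_x = -281.0 N, A_y = 844.5 N, C_y = 12.26 N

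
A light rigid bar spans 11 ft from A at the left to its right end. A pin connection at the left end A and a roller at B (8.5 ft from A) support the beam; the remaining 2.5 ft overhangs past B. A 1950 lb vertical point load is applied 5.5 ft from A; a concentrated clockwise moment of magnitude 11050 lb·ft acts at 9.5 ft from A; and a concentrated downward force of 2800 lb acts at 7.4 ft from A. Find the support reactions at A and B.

Taking moments about A: B_y·8.5 − 1950·5.5 − 11050 − 2800·7.4 = 0 → B_y = 42495/8.5 = 4999.41 ≈ 4999 lb.
ΣF_y = 0: A_y + 4999.41 − 1950 − 2800 = 0 → A_y = -249.4 lb.
ΣF_x = 0: no horizontal applied forces, so A_x = 0.

A_x = 0, A_y = -249.4 lb, B_y = 4999 lb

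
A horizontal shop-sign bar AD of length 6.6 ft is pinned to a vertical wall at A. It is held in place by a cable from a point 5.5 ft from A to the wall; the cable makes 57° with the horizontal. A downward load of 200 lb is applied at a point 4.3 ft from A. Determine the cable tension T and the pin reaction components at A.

T = 186.4 lb, A_x = 101.5 lb, A_y = 43.64 lb

ΣM about A: T·sin57°·5.5 − 200·4.3 = 0 → T = 860/(5.5·0.838671) = 186.442 ≈ 186.4 lb.
ΣF_x = 0: A_x − T·cos57° = 0 → A_x = 186.442 × 0.544639 = 101.5 lb.
ΣF_y = 0: A_y + T·sin57° − 200 = 0 → A_y = 200 − 186.442 × 0.838671 = 43.64 lb.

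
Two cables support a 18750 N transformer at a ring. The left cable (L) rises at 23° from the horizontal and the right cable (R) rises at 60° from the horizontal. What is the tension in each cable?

ΣF_x = 0: −T_L·cos23° + T_R·cos60° = 0 → T_R = 1.84101·T_L.
ΣF_y = 0: T_L·sin23° + T_R·sin60° = 18750.
Substitute: T_L·(0.390731 + 1.84101·0.866025) = 18750 → T_L = 9445.41 ≈ 9445 N.
Then T_R = 1.84101 × 9445.41 = 17390 N.

T_L = 9445 N, T_R = 17390 N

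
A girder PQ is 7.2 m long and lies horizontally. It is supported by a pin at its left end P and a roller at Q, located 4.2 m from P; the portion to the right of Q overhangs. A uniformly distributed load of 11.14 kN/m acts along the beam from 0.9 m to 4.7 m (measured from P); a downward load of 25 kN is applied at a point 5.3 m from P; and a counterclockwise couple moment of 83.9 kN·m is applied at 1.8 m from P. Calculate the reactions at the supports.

Resultant of the distributed load: 11.14 × 3.8 = 42.332 kN at 2.8 m from P.
ΣM about P: Q_y·4.2 − (11.14·3.8)·2.8 − 25·5.3 + 83.9 = 0 → Q_y = 167.1296/4.2 = 39.7928 ≈ 39.79 kN.
ΣF_y = 0: P_y + 39.7928 − 11.14·3.8 − 25 = 0 → P_y = 27.54 kN.
ΣF_x = 0: no horizontal applied forces, so P_x = 0.

P_x = 0, P_y = 27.54 kN, Q_y = 39.79 kN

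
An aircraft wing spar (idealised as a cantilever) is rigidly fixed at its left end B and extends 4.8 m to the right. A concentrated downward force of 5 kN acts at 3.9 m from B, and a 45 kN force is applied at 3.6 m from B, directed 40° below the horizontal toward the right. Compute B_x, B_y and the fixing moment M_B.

ΣF_x = 0: B_x + 45·cos40° = 0 → B_x = -34.47 kN.
ΣF_y = 0: B_y − 5 − 45·sin40° = 0 → B_y = 33.93 kN.
ΣM about B: M_B − 5·3.9 − 45·sin40°·3.6 = 0 → M_B = 123.6 kN·m.

B_x = -34.47 kN, B_y = 33.93 kN, M_B = 123.6 kN·m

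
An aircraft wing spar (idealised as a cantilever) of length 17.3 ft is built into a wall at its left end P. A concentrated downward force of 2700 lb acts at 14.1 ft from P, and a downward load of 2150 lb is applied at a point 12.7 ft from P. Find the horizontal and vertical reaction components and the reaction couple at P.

P_x = 0, P_y = 4850 lb, M_P = 65380 lb·ft

ΣF_x = 0: P_x = 0.
ΣF_y = 0: P_y − 2700 − 2150 = 0 → P_y = 4850 lb.
ΣM about P: M_P − 2700·14.1 − 2150·12.7 = 0 → M_P = 65380 lb·ft.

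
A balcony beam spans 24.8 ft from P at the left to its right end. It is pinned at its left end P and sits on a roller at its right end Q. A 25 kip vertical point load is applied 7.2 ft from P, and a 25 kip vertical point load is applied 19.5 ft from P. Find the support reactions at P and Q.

Moments about P: Q_y·24.8 − 25·7.2 − 25·19.5 = 0 → Q_y = 667.5/24.8 = 26.9153 ≈ 26.92 kip.
ΣF_y = 0: P_y + 26.9153 − 25 − 25 = 0 → P_y = 23.08 kip.
ΣF_x = 0: no horizontal applied forces, so P_x = 0.

P_x = 0, P_y = 23.08 kip, Q_y = 26.92 kip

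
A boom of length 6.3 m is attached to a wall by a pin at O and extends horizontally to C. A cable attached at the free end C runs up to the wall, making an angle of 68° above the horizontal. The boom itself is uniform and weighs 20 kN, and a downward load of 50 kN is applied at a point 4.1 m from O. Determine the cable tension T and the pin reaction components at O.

T = 45.88 kN, O_x = 17.19 kN, O_y = 27.46 kN

ΣM about O: T·sin68°·6.3 − 20·3.15 − 50·4.1 = 0 → T = 268/(6.3·0.927184) = 45.8805 ≈ 45.88 kN.
ΣF_x = 0: O_x − T·cos68° = 0 → O_x = 45.8805 × 0.374607 = 17.19 kN.
ΣF_y = 0: O_y + T·sin68° − 20 − 50 = 0 → O_y = 70 − 45.8805 × 0.927184 = 27.46 kN.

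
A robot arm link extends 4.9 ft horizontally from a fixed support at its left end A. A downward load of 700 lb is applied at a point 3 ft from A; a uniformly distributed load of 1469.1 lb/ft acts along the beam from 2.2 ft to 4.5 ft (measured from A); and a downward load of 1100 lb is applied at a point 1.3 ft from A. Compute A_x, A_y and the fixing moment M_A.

Resultant of the distributed load: 1469.1 × 2.3 = 3378.93 lb at 3.35 ft from A.
ΣF_x = 0: A_x = 0.
ΣF_y = 0: A_y − 700 − 1469.1·2.3 − 1100 = 0 → A_y = 5179 lb.
ΣM about A: M_A − 700·3 − (1469.1·2.3)·3.35 − 1100·1.3 = 0 → M_A = 14850 lb·ft.

A_x = 0, A_y = 5179 lb, M_A = 14850 lb·ft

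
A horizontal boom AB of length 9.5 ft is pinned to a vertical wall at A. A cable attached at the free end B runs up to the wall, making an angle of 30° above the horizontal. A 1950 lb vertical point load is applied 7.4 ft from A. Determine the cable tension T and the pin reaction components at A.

T = 3038 lb, A_x = 2631 lb, A_y = 431.1 lb

ΣM about A: T·sin30°·9.5 − 1950·7.4 = 0 → T = 14430/(9.5·0.5) = 3037.89 ≈ 3038 lb.
ΣF_x = 0: A_x − T·cos30° = 0 → A_x = 3037.89 × 0.866025 = 2631 lb.
ΣF_y = 0: A_y + T·sin30° − 1950 = 0 → A_y = 1950 − 3037.89 × 0.5 = 431.1 lb.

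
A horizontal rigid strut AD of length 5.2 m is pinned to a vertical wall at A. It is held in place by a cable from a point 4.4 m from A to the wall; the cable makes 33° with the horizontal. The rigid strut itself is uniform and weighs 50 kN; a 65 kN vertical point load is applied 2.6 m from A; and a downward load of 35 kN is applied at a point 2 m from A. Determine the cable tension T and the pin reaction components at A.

T = 154.0 kN, A_x = 129.1 kN, A_y = 66.14 kN

ΣM about A: T·sin33°·4.4 − 50·2.6 − 65·2.6 − 35·2 = 0 → T = 369/(4.4·0.544639) = 153.98 ≈ 154.0 kN.
ΣF_x = 0: A_x − T·cos33° = 0 → A_x = 153.98 × 0.838671 = 129.1 kN.
ΣF_y = 0: A_y + T·sin33° − 50 − 65 − 35 = 0 → A_y = 150 − 153.98 × 0.544639 = 66.14 kN.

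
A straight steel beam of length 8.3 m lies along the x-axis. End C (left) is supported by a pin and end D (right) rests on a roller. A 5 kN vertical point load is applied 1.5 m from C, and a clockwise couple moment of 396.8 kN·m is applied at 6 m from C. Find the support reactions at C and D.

ΣM about C: D_y·8.3 − 5·1.5 − 396.8 = 0 → D_y = 404.3/8.3 = 48.7108 ≈ 48.71 kN.
ΣF_y = 0: C_y + 48.7108 − 5 = 0 → C_y = -43.71 kN.
ΣF_x = 0: no horizontal applied forces, so C_x = 0.

C_x = 0, C_y = -43.71 kN, D_y = 48.71 kN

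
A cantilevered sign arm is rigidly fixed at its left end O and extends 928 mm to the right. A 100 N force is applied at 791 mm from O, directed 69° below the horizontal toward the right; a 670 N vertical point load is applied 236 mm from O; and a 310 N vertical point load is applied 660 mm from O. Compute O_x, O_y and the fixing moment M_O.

O_x = -35.84 N, O_y = 1073 N, M_O = 436600 N·mm

ΣF_x = 0: O_x + 100·cos69° = 0 → O_x = -35.84 N.
ΣF_y = 0: O_y − 100·sin69° − 670 − 310 = 0 → O_y = 1073 N.
ΣM about O: M_O − 100·sin69°·791 − 670·236 − 310·660 = 0 → M_O = 436600 N·mm.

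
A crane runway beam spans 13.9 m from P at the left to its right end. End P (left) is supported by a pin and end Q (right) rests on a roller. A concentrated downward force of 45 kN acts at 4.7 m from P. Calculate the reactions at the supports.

ΣM about P: Q_y·13.9 − 45·4.7 = 0 → Q_y = 211.5/13.9 = 15.2158 ≈ 15.22 kN.
ΣF_y = 0: P_y + 15.2158 − 45 = 0 → P_y = 29.78 kN.
ΣF_x = 0: no horizontal applied forces, so P_x = 0.

P_x = 0, P_y = 29.78 kN, Q_y = 15.22 kN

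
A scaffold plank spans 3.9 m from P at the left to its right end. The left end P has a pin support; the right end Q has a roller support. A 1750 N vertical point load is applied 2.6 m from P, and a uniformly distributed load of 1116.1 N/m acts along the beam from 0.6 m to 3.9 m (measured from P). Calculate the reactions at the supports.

Resultant of the distributed load: 1116.1 × 3.3 = 3683.13 N at 2.25 m from P.
ΣM about P: Q_y·3.9 − 1750·2.6 − (1116.1·3.3)·2.25 = 0 → Q_y = 12837.0425/3.9 = 3291.55 ≈ 3292 N.
ΣF_y = 0: P_y + 3291.55 − 1750 − 1116.1·3.3 = 0 → P_y = 2142 N.
ΣF_x = 0: no horizontal applied forces, so P_x = 0.

P_x = 0, P_y = 2142 N, Q_y = 3292 N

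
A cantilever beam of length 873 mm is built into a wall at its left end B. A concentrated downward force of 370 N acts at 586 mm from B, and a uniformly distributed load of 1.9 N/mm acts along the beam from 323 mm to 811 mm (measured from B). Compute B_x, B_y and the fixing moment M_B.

Resultant of the distributed load: 1.9 × 488 = 927.2 N at 567 mm from B.
ΣF_x = 0: B_x = 0.
ΣF_y = 0: B_y − 370 − 1.9·488 = 0 → B_y = 1297 N.
ΣM about B: M_B − 370·586 − (1.9·488)·567 = 0 → M_B = 742500 N·mm.

B_x = 0, B_y = 1297 N, M_B = 742500 N·mm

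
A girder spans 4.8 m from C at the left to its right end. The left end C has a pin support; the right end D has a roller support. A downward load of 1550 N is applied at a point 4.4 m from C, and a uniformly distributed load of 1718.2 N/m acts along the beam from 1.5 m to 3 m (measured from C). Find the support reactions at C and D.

C_x = 0, C_y = 1498 N, D_y = 2629 N

Resultant of the distributed load: 1718.2 × 1.5 = 2577.3 N at 2.25 m from C.
ΣM about C: D_y·4.8 − 1550·4.4 − (1718.2·1.5)·2.25 = 0 → D_y = 12618.925/4.8 = 2628.94 ≈ 2629 N.
ΣF_y = 0: C_y + 2628.94 − 1550 − 1718.2·1.5 = 0 → C_y = 1498 N.
ΣF_x = 0: no horizontal applied forces, so C_x = 0.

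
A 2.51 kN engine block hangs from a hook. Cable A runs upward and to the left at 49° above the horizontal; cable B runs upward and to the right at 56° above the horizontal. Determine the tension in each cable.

ΣF_x = 0: −T_A·cos49° + T_B·cos56° = 0 → T_B = 1.17322·T_A.
ΣF_y = 0: T_A·sin49° + T_B·sin56° = 2.51.
Substitute: T_A·(0.75471 + 1.17322·0.829038) = 2.51 → T_A = 1.45309 ≈ 1.453 kN.
Then T_B = 1.17322 × 1.45309 = 1.705 kN.

T_A = 1.453 kN, T_B = 1.705 kN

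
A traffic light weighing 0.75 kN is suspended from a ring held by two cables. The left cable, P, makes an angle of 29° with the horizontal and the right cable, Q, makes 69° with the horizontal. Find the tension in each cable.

T_P = 0.2714 kN, T_Q = 0.6624 kN

ΣF_x = 0: −T_P·cos29° + T_Q·cos69° = 0 → T_Q = 2.44056·T_P.
ΣF_y = 0: T_P·sin29° + T_Q·sin69° = 0.75.
Substitute: T_P·(0.48481 + 2.44056·0.93358) = 0.75 → T_P = 0.271418 ≈ 0.2714 kN.
Then T_Q = 2.44056 × 0.271418 = 0.6624 kN.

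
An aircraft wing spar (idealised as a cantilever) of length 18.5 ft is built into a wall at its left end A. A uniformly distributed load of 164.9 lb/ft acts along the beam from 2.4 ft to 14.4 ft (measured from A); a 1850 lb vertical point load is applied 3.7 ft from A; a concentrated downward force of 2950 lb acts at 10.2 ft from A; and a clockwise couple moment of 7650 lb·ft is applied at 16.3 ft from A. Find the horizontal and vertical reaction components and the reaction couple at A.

A_x = 0, A_y = 6779 lb, M_A = 61210 lb·ft

Resultant of the distributed load: 164.9 × 12 = 1978.8 lb at 8.4 ft from A.
ΣF_x = 0: A_x = 0.
ΣF_y = 0: A_y − 164.9·12 − 1850 − 2950 = 0 → A_y = 6779 lb.
ΣM about A: M_A − (164.9·12)·8.4 − 1850·3.7 − 2950·10.2 − 7650 = 0 → M_A = 61210 lb·ft.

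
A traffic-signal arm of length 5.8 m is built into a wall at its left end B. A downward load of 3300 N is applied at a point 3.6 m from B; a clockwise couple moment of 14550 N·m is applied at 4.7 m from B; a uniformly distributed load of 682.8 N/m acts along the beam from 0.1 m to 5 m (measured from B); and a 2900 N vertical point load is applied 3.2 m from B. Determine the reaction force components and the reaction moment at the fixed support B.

B_x = 0, B_y = 9546 N, M_B = 44240 N·m

Resultant of the distributed load: 682.8 × 4.9 = 3345.72 N at 2.55 m from B.
ΣF_x = 0: B_x = 0.
ΣF_y = 0: B_y − 3300 − 682.8·4.9 − 2900 = 0 → B_y = 9546 N.
ΣM about B: M_B − 3300·3.6 − 14550 − (682.8·4.9)·2.55 − 2900·3.2 = 0 → M_B = 44240 N·m.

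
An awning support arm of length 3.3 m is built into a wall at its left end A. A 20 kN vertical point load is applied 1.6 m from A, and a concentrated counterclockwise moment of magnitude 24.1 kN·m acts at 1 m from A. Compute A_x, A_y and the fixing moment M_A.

A_x = 0, A_y = 20.00 kN, M_A = 7.900 kN·m

ΣF_x = 0: A_x = 0.
ΣF_y = 0: A_y − 20 = 0 → A_y = 20.00 kN.
ΣM about A: M_A − 20·1.6 + 24.1 = 0 → M_A = 7.900 kN·m.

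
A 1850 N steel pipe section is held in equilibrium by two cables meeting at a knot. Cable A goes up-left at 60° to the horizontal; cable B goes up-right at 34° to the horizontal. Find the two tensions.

ΣF_x = 0: −T_A·cos60° + T_B·cos34° = 0 → T_B = 0.603109·T_A.
ΣF_y = 0: T_A·sin60° + T_B·sin34° = 1850.
Substitute: T_A·(0.866025 + 0.603109·0.559193) = 1850 → T_A = 1537.47 ≈ 1537 N.
Then T_B = 0.603109 × 1537.47 = 927.3 N.

T_A = 1537 N, T_B = 927.3 N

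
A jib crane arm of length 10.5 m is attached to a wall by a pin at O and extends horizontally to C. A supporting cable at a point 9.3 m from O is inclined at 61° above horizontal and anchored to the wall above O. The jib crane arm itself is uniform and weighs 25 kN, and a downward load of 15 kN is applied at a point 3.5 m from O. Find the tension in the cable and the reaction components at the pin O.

ΣM about O: T·sin61°·9.3 − 25·5.25 − 15·3.5 = 0 → T = 183.75/(9.3·0.87462) = 22.5905 ≈ 22.59 kN.
ΣF_x = 0: O_x − T·cos61° = 0 → O_x = 22.5905 × 0.48481 = 10.95 kN.
ΣF_y = 0: O_y + T·sin61° − 25 − 15 = 0 → O_y = 40 − 22.5905 × 0.87462 = 20.24 kN.

T = 22.59 kN, O_x = 10.95 kN, O_y = 20.24 kN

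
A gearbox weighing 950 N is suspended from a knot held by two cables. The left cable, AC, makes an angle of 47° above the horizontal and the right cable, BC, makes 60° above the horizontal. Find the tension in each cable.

T_AC = 496.7 N, T_BC = 677.5 N

ΣF_x = 0: −T_AC·cos47° + T_BC·cos60° = 0 → T_BC = 1.364·T_AC.
ΣF_y = 0: T_AC·sin47° + T_BC·sin60° = 950.
Substitute: T_AC·(0.731354 + 1.364·0.866025) = 950 → T_AC = 496.703 ≈ 496.7 N.
Then T_BC = 1.364 × 496.703 = 677.5 N.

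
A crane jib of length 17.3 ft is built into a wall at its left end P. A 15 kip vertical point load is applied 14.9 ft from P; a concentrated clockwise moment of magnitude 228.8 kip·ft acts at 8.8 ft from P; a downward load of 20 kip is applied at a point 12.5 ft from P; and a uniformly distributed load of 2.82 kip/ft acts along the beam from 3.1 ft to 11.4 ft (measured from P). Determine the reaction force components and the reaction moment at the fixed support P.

P_x = 0, P_y = 58.41 kip, M_P = 872.0 kip·ft

Resultant of the distributed load: 2.82 × 8.3 = 23.406 kip at 7.25 ft from P.
ΣF_x = 0: P_x = 0.
ΣF_y = 0: P_y − 15 − 20 − 2.82·8.3 = 0 → P_y = 58.41 kip.
ΣM about P: M_P − 15·14.9 − 228.8 − 20·12.5 − (2.82·8.3)·7.25 = 0 → M_P = 872.0 kip·ft.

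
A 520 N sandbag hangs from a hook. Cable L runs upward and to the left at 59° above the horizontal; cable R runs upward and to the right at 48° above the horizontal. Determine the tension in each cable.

ΣF_x = 0: −T_L·cos59° + T_R·cos48° = 0 → T_R = 0.769712·T_L.
ΣF_y = 0: T_L·sin59° + T_R·sin48° = 520.
Substitute: T_L·(0.857167 + 0.769712·0.743145) = 520 → T_L = 363.846 ≈ 363.8 N.
Then T_R = 0.769712 × 363.846 = 280.1 N.

T_L = 363.8 N, T_R = 280.1 N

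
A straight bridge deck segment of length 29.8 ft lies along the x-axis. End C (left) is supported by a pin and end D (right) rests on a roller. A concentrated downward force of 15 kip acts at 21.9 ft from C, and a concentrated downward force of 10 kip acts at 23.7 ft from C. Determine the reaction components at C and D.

ΣM about C: D_y·29.8 − 15·21.9 − 10·23.7 = 0 → D_y = 565.5/29.8 = 18.9765 ≈ 18.98 kip.
ΣF_y = 0: C_y + 18.9765 − 15 − 10 = 0 → C_y = 6.023 kip.
ΣF_x = 0: no horizontal applied forces, so C_x = 0.

C_x = 0, C_y = 6.023 kip, D_y = 18.98 kip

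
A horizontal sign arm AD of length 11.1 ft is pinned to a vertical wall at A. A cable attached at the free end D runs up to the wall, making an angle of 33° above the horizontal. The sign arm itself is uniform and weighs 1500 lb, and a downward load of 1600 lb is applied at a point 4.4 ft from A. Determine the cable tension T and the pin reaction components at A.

T = 2542 lb, A_x = 2132 lb, A_y = 1716 lb

ΣM about A: T·sin33°·11.1 − 1500·5.55 − 1600·4.4 = 0 → T = 15365/(11.1·0.544639) = 2541.56 ≈ 2542 lb.
ΣF_x = 0: A_x − T·cos33° = 0 → A_x = 2541.56 × 0.838671 = 2132 lb.
ΣF_y = 0: A_y + T·sin33° − 1500 − 1600 = 0 → A_y = 3100 − 2541.56 × 0.544639 = 1716 lb.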